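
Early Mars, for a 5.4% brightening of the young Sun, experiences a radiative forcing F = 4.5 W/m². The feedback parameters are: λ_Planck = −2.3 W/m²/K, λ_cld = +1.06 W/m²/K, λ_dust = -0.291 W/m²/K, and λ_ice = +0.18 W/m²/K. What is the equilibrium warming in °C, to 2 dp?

Net feedback parameter λ = (−2.3) + (+1.06) + (-0.291) + (+0.18) = -1.351 W/m²/K.
ΔT = −F/λ = −4.5/(-1.351) = 3.33 °C.

3.33 °C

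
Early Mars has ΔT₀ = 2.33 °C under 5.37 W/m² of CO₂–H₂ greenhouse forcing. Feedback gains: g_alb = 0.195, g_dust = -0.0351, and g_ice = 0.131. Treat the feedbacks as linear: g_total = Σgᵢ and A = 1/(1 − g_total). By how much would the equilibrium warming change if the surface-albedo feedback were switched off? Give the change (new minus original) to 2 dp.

-0.71 °C

Original: g = 0.2909, ΔT = 2.33/(1−0.2909) = 3.2859 °C.
Without surface-albedo: g' = 0.0959, ΔT' = 2.33/(1−0.0959) = 2.5771 °C.
Change = 2.5771 − 3.2859 = -0.71 °C.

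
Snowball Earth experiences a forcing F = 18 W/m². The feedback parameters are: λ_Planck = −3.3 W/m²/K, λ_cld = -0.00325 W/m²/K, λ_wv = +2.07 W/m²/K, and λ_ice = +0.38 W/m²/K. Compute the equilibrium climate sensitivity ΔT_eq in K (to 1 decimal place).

Net feedback parameter λ = (−3.3) + (-0.00325) + (+2.07) + (+0.38) = -0.85325 W/m²/K.
ΔT = −F/λ = −18/(-0.85325) = 21.1 K.

21.1 K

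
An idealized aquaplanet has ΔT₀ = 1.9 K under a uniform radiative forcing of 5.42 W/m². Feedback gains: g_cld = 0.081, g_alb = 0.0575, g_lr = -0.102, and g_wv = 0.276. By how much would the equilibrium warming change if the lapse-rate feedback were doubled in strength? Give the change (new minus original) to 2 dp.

-0.36 K

Original: g = 0.3125, ΔT = 1.9/(1−0.3125) = 2.7636 K.
With doubled lapse-rate: g' = 0.2105, ΔT' = 1.9/(1−0.2105) = 2.4066 K.
Change = 2.4066 − 2.7636 = -0.36 K.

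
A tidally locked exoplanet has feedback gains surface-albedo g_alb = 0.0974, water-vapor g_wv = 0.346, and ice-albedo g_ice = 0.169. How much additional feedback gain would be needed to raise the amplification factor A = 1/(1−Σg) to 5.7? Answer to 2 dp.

0.21

Current total gain = 0.6124.
Target gain for A = 5.7: g* = 1 − 1/5.7 = 0.8246.
Additional gain needed = 0.8246 − 0.6124 = 0.21.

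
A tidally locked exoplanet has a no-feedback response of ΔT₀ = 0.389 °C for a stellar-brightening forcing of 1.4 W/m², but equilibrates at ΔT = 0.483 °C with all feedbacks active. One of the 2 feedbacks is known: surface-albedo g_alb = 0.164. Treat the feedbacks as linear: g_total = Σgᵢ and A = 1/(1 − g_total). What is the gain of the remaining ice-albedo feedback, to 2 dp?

Amplification A = ΔT/ΔT₀ = 0.483/0.389 = 1.242.
Total gain g = 1 − 1/A = 1 − 1/1.242 = 0.1948.
The known gain is 0.164.
g_ice = 0.1948 − 0.164 = 0.03.

0.03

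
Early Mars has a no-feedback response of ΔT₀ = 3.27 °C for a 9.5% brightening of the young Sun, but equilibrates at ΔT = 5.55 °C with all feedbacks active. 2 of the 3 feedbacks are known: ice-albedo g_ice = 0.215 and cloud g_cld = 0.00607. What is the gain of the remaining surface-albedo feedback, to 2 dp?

Amplification A = ΔT/ΔT₀ = 5.55/3.27 = 1.697.
Total gain g = 1 − 1/A = 1 − 1/1.697 = 0.4107.
Known gains sum to 0.215 + 0.00607 = 0.22107.
g_alb = 0.4107 − 0.22107 = 0.19.

0.19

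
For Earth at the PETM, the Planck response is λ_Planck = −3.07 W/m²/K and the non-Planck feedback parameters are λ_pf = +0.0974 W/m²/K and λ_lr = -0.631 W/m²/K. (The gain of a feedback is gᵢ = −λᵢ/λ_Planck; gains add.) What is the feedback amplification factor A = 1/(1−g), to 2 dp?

0.85

Convert to gains: g_pf = 0.0974/3.07 = 0.03173; g_lr = -0.631/3.07 = -0.2055.
Total gain g = -0.17377.
A = 1/(1 + 0.17377) = 0.85.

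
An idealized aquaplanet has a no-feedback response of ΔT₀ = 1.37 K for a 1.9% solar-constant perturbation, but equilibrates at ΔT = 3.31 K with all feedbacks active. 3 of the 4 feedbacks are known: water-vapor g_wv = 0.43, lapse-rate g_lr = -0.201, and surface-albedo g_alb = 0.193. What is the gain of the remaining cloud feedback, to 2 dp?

0.16

Amplification A = ΔT/ΔT₀ = 3.31/1.37 = 2.416.
Total gain g = 1 − 1/A = 1 − 1/2.416 = 0.5861.
Known gains sum to 0.43 − 0.201 + 0.193 = 0.422.
g_cld = 0.5861 − 0.422 = 0.16.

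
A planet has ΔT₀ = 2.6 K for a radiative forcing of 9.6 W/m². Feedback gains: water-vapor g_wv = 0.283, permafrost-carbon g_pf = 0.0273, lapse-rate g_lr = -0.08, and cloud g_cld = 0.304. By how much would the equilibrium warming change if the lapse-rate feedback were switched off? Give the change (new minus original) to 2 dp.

1.16 K

Original: g = 0.5343, ΔT = 2.6/(1−0.5343) = 5.5830 K.
Without lapse-rate: g' = 0.6143, ΔT' = 2.6/(1−0.6143) = 6.7410 K.
Change = 6.7410 − 5.5830 = 1.16 K.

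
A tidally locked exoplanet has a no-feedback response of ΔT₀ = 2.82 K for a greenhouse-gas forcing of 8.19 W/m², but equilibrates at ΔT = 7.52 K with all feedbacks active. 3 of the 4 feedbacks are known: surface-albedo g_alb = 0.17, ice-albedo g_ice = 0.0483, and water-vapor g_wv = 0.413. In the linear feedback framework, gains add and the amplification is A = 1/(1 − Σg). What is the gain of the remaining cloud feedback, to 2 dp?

-0.01

Amplification A = ΔT/ΔT₀ = 7.52/2.82 = 2.667.
Total gain g = 1 − 1/A = 1 − 1/2.667 = 0.625.
Known gains sum to 0.17 + 0.0483 + 0.413 = 0.6313.
g_cld = 0.625 − 0.6313 = -0.01.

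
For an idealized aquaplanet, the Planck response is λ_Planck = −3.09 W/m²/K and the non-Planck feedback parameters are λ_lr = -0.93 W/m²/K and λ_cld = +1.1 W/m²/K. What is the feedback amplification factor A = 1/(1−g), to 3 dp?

1.058

Convert to gains: g_lr = -0.93/3.09 = -0.301; g_cld = 1.1/3.09 = 0.356.
Total gain g = 0.055.
A = 1/(1 − 0.055) = 1.058.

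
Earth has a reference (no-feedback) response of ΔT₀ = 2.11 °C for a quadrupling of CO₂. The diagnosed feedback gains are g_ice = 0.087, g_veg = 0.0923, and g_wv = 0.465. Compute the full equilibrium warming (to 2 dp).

Total gain g = 0.087 + 0.0923 + 0.465 = 0.6443.
Amplification A = 1/(1 − 0.6443) = 2.811.
ΔT = 2.11 × 2.811 = 5.93 °C.

5.93 °C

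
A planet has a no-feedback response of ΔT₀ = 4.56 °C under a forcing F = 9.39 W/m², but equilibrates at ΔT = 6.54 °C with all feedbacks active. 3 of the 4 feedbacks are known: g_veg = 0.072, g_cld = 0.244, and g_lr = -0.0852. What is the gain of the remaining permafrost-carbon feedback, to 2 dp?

0.07

Amplification A = ΔT/ΔT₀ = 6.54/4.56 = 1.434.
Total gain g = 1 − 1/A = 1 − 1/1.434 = 0.3026.
Known gains sum to 0.072 + 0.244 − 0.0852 = 0.2308.
g_pf = 0.3026 − 0.2308 = 0.07.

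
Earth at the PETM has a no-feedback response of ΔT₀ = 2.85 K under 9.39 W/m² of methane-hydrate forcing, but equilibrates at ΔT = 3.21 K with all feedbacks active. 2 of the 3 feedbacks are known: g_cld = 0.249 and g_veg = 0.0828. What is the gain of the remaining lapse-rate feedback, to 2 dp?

-0.22

Amplification A = ΔT/ΔT₀ = 3.21/2.85 = 1.126.
Total gain g = 1 − 1/A = 1 − 1/1.126 = 0.1119.
Known gains sum to 0.249 + 0.0828 = 0.3318.
g_lr = 0.1119 − 0.3318 = -0.22.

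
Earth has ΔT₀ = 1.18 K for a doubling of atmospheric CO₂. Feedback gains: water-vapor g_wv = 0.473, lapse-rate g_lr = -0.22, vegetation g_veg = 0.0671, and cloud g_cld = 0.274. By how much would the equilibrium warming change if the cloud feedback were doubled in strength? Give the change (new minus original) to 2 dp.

Original: g = 0.5941, ΔT = 1.18/(1−0.5941) = 2.9071 K.
With doubled cloud: g' = 0.8681, ΔT' = 1.18/(1−0.8681) = 8.9462 K.
Change = 8.9462 − 2.9071 = 6.04 K.

6.04 K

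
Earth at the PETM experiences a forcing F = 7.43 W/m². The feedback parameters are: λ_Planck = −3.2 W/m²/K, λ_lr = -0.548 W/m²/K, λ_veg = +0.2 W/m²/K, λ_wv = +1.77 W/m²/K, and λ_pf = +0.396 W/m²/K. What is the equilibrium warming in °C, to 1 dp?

5.4 °C

Net feedback parameter λ = (−3.2) + (-0.548) + (+0.2) + (+1.77) + (+0.396) = -1.382 W/m²/K.
ΔT = −F/λ = −7.43/(-1.382) = 5.4 °C.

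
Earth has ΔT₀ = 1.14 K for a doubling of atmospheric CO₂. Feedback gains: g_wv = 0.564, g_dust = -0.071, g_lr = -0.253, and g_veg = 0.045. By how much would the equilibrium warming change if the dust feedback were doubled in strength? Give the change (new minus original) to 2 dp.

Original: g = 0.285, ΔT = 1.14/(1−0.285) = 1.5944 K.
With doubled dust: g' = 0.214, ΔT' = 1.14/(1−0.214) = 1.4504 K.
Change = 1.4504 − 1.5944 = -0.14 K.

-0.14 K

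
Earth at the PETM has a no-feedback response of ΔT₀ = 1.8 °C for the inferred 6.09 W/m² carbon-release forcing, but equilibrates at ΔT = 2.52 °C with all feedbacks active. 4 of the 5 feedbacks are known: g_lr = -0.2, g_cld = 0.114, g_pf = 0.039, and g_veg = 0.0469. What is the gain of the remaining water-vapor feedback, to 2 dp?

0.29

Amplification A = ΔT/ΔT₀ = 2.52/1.8 = 1.4.
Total gain g = 1 − 1/A = 1 − 1/1.4 = 0.2857.
Known gains sum to -0.2 + 0.114 + 0.039 + 0.0469 = -0.0001.
g_wv = 0.2857 + 0.0001 = 0.29.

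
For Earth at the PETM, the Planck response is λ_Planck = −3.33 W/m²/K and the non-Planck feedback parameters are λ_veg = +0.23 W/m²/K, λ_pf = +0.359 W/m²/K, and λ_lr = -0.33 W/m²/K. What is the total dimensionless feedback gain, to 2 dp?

Convert to gains: g_veg = 0.23/3.33 = 0.06907; g_pf = 0.359/3.33 = 0.1078; g_lr = -0.33/3.33 = -0.0991.
Total gain g = 0.07777.

0.08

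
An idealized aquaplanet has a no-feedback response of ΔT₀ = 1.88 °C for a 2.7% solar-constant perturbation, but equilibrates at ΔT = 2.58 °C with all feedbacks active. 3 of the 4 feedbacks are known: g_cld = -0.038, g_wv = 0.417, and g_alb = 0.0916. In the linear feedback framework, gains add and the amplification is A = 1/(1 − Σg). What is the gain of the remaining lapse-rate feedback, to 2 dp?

-0.20

Amplification A = ΔT/ΔT₀ = 2.58/1.88 = 1.372.
Total gain g = 1 − 1/A = 1 − 1/1.372 = 0.2711.
Known gains sum to -0.038 + 0.417 + 0.0916 = 0.4706.
g_lr = 0.2711 − 0.4706 = -0.20.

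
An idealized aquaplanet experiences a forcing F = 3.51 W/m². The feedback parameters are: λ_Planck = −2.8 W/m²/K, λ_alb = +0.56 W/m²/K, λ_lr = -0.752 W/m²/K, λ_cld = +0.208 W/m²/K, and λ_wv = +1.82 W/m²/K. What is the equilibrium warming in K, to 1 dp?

3.6 K

Net feedback parameter λ = (−2.8) + (+0.56) + (-0.752) + (+0.208) + (+1.82) = -0.964 W/m²/K.
ΔT = −F/λ = −3.51/(-0.964) = 3.6 K.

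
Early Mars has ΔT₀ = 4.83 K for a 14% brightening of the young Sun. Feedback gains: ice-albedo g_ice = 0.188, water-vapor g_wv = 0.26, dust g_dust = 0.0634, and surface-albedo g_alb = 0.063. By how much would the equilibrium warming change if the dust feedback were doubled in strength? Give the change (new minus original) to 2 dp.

Original: g = 0.5744, ΔT = 4.83/(1−0.5744) = 11.3487 K.
With doubled dust: g' = 0.6378, ΔT' = 4.83/(1−0.6378) = 13.3352 K.
Change = 13.3352 − 11.3487 = 1.99 K.

1.99 K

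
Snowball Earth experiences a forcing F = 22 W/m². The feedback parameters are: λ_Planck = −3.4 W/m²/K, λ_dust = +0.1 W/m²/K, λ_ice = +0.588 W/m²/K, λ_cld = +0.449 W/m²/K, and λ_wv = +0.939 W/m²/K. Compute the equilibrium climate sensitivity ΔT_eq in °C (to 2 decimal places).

Net feedback parameter λ = (−3.4) + (+0.1) + (+0.588) + (+0.449) + (+0.939) = -1.324 W/m²/K.
ΔT = −F/λ = −22/(-1.324) = 16.62 °C.

16.62 °C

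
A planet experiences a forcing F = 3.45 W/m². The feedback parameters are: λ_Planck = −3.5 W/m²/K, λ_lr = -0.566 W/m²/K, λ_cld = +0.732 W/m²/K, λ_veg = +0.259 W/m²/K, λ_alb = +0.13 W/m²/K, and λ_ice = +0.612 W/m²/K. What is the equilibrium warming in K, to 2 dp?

1.48 K

Net feedback parameter λ = (−3.5) + (-0.566) + (+0.732) + (+0.259) + (+0.13) + (+0.612) = -2.333 W/m²/K.
ΔT = −F/λ = −3.45/(-2.333) = 1.48 K.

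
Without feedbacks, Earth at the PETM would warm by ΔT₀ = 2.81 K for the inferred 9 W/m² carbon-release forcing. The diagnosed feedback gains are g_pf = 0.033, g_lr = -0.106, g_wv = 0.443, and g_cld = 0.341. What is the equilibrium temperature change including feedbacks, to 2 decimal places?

Total gain g = 0.033 − 0.106 + 0.443 + 0.341 = 0.711.
Amplification A = 1/(1 − 0.711) = 3.46.
ΔT = 2.81 × 3.46 = 9.72 K.

9.72 K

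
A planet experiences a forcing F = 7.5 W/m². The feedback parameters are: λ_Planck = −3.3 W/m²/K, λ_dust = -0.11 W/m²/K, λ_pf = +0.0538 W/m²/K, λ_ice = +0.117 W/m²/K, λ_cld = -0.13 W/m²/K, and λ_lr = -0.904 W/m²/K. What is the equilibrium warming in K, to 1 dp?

1.8 K

Net feedback parameter λ = (−3.3) + (-0.11) + (+0.0538) + (+0.117) + (-0.13) + (-0.904) = -4.2732 W/m²/K.
ΔT = −F/λ = −7.5/(-4.2732) = 1.8 K.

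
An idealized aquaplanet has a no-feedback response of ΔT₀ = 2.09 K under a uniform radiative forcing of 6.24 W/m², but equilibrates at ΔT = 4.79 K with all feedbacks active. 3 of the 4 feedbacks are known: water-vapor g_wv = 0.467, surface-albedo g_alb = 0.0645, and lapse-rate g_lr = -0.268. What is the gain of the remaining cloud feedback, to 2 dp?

0.30

Amplification A = ΔT/ΔT₀ = 4.79/2.09 = 2.292.
Total gain g = 1 − 1/A = 1 − 1/2.292 = 0.5637.
Known gains sum to 0.467 + 0.0645 − 0.268 = 0.2635.
g_cld = 0.5637 − 0.2635 = 0.30.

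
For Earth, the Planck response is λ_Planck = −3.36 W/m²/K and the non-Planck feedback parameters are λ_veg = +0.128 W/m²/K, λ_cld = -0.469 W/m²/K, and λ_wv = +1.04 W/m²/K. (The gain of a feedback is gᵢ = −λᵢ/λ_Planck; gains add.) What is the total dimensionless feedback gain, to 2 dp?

0.21

Convert to gains: g_veg = 0.128/3.36 = 0.0381; g_cld = -0.469/3.36 = -0.1396; g_wv = 1.04/3.36 = 0.3095.
Total gain g = 0.208.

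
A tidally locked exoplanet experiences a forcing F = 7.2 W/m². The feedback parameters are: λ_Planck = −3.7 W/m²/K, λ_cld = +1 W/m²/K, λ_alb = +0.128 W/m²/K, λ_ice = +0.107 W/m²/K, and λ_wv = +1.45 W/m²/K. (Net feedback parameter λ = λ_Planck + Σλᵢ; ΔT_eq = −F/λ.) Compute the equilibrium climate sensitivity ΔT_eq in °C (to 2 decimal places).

Net feedback parameter λ = (−3.7) + (+1) + (+0.128) + (+0.107) + (+1.45) = -1.015 W/m²/K.
ΔT = −F/λ = −7.2/(-1.015) = 7.09 °C.

7.09 °C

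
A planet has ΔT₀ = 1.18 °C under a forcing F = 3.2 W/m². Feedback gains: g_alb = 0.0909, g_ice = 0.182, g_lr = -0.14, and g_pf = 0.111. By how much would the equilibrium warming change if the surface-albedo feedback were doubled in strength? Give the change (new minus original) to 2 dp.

Original: g = 0.2439, ΔT = 1.18/(1−0.2439) = 1.5606 °C.
With doubled surface-albedo: g' = 0.3348, ΔT' = 1.18/(1−0.3348) = 1.7739 °C.
Change = 1.7739 − 1.5606 = 0.21 °C.

0.21 °C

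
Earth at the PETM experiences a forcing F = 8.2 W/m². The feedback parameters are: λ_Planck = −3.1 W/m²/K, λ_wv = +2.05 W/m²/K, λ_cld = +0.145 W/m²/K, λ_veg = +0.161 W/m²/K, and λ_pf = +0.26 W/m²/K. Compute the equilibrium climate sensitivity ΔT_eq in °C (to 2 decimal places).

16.94 °C

Net feedback parameter λ = (−3.1) + (+2.05) + (+0.145) + (+0.161) + (+0.26) = -0.484 W/m²/K.
ΔT = −F/λ = −8.2/(-0.484) = 16.94 °C.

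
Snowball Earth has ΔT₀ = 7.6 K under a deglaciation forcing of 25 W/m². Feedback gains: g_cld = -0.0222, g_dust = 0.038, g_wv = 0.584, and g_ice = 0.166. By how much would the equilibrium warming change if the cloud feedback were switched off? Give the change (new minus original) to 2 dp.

Original: g = 0.7658, ΔT = 7.6/(1−0.7658) = 32.4509 K.
Without cloud: g' = 0.788, ΔT' = 7.6/(1−0.788) = 35.8491 K.
Change = 35.8491 − 32.4509 = 3.40 K.

3.40 K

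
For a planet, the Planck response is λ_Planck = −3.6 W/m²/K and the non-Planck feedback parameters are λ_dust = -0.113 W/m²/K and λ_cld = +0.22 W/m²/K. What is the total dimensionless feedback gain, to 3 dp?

Convert to gains: g_dust = -0.113/3.6 = -0.03139; g_cld = 0.22/3.6 = 0.06111.
Total gain g = 0.02972.

0.030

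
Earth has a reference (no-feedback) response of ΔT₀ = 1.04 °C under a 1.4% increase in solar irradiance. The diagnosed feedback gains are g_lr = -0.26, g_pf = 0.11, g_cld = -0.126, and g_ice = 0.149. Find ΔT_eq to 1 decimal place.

0.9 °C

Total gain g = -0.26 + 0.11 − 0.126 + 0.149 = -0.127.
Amplification A = 1/(1 + 0.127) = 0.8873.
ΔT = 1.04 × 0.8873 = 0.9 °C.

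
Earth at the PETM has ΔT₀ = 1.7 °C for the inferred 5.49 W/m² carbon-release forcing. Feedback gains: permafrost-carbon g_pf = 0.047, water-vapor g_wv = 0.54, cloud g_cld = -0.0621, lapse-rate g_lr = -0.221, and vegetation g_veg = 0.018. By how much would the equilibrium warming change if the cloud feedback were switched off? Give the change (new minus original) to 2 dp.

Original: g = 0.3219, ΔT = 1.7/(1−0.3219) = 2.5070 °C.
Without cloud: g' = 0.384, ΔT' = 1.7/(1−0.384) = 2.7597 °C.
Change = 2.7597 − 2.5070 = 0.25 °C.

0.25 °C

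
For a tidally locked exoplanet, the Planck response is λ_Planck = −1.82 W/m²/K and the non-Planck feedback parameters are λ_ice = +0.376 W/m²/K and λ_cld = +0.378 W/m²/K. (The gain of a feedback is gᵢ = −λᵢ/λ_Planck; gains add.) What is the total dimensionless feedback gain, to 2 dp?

Convert to gains: g_ice = 0.376/1.82 = 0.2066; g_cld = 0.378/1.82 = 0.2077.
Total gain g = 0.4143.

0.41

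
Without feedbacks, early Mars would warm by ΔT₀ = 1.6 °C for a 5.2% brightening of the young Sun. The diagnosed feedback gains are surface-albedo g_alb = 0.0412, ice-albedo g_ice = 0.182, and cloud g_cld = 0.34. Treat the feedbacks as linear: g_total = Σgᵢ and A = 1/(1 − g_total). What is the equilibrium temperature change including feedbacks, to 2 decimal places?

Total gain g = 0.0412 + 0.182 + 0.34 = 0.5632.
Amplification A = 1/(1 − 0.5632) = 2.289.
ΔT = 1.6 × 2.289 = 3.66 °C.

3.66 °C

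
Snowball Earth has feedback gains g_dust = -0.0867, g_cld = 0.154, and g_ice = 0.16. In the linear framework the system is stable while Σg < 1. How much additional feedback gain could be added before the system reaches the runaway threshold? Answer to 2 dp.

0.77

Current total gain = -0.0867 + 0.154 + 0.16 = 0.2273.
Margin to runaway = 1 − 0.2273 = 0.77.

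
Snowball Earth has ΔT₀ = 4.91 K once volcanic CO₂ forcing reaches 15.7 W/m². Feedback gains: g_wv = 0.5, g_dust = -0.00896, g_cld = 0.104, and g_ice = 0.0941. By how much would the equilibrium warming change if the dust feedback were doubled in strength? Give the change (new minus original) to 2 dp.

Original: g = 0.68914, ΔT = 4.91/(1−0.68914) = 15.7949 K.
With doubled dust: g' = 0.68018, ΔT' = 4.91/(1−0.68018) = 15.3524 K.
Change = 15.3524 − 15.7949 = -0.44 K.

-0.44 K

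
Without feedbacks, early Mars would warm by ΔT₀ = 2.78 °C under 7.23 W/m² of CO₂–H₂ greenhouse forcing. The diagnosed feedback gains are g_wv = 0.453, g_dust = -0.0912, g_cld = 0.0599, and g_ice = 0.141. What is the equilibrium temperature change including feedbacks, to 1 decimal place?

Total gain g = 0.453 − 0.0912 + 0.0599 + 0.141 = 0.5627.
Amplification A = 1/(1 − 0.5627) = 2.287.
ΔT = 2.78 × 2.287 = 6.4 °C.

6.4 °C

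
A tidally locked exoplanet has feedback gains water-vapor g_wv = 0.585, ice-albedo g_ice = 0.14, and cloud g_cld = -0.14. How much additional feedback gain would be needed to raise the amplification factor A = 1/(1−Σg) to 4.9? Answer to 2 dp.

Current total gain = 0.585.
Target gain for A = 4.9: g* = 1 − 1/4.9 = 0.7959.
Additional gain needed = 0.7959 − 0.585 = 0.21.

0.21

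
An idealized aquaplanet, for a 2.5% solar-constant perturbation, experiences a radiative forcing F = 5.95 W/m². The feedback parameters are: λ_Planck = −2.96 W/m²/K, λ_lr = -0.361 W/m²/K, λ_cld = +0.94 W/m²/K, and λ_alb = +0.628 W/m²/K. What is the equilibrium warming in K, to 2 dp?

3.39 K

Net feedback parameter λ = (−2.96) + (-0.361) + (+0.94) + (+0.628) = -1.753 W/m²/K.
ΔT = −F/λ = −5.95/(-1.753) = 3.39 K.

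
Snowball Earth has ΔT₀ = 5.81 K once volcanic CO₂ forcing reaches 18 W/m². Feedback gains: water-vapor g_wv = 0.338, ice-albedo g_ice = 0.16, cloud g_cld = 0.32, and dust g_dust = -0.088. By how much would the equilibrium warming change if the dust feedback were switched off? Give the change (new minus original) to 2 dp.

10.40 K

Original: g = 0.73, ΔT = 5.81/(1−0.73) = 21.5185 K.
Without dust: g' = 0.818, ΔT' = 5.81/(1−0.818) = 31.9231 K.
Change = 31.9231 − 21.5185 = 10.40 K.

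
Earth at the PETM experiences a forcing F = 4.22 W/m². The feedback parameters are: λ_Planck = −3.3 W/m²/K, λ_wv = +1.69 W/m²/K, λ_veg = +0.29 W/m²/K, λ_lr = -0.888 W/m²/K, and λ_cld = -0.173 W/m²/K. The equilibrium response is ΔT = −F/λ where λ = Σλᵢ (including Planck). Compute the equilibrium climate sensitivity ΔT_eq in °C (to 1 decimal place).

Net feedback parameter λ = (−3.3) + (+1.69) + (+0.29) + (-0.888) + (-0.173) = -2.381 W/m²/K.
ΔT = −F/λ = −4.22/(-2.381) = 1.8 °C.

1.8 °C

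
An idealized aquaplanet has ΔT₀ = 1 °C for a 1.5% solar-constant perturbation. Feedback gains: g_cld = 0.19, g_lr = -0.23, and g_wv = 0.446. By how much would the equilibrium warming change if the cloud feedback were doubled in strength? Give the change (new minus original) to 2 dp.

Original: g = 0.406, ΔT = 1/(1−0.406) = 1.6835 °C.
With doubled cloud: g' = 0.596, ΔT' = 1/(1−0.596) = 2.4752 °C.
Change = 2.4752 − 1.6835 = 0.79 °C.

0.79 °C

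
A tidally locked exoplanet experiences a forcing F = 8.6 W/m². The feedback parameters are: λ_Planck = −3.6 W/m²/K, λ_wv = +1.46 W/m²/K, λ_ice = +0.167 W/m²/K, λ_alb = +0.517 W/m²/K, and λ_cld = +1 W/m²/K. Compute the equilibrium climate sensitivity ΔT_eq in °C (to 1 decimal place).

Net feedback parameter λ = (−3.6) + (+1.46) + (+0.167) + (+0.517) + (+1) = -0.456 W/m²/K.
ΔT = −F/λ = −8.6/(-0.456) = 18.9 °C.

18.9 °C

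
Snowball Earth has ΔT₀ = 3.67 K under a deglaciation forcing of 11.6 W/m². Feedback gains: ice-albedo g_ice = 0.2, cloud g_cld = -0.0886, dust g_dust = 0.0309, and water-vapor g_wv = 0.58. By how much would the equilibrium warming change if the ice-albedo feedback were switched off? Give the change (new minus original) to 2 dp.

-5.53 K

Original: g = 0.7223, ΔT = 3.67/(1−0.7223) = 13.2157 K.
Without ice-albedo: g' = 0.5223, ΔT' = 3.67/(1−0.5223) = 7.6826 K.
Change = 7.6826 − 13.2157 = -5.53 K.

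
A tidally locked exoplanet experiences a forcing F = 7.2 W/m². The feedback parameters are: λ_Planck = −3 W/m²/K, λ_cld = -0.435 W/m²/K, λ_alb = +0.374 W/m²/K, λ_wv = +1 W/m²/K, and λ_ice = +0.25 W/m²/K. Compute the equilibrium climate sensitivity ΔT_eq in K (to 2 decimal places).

Net feedback parameter λ = (−3) + (-0.435) + (+0.374) + (+1) + (+0.25) = -1.811 W/m²/K.
ΔT = −F/λ = −7.2/(-1.811) = 3.98 K.

3.98 K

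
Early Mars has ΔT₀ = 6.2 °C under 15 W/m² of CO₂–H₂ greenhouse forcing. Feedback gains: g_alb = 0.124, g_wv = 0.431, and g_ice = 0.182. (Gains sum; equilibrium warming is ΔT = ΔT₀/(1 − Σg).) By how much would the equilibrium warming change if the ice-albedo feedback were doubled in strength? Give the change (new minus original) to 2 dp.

Original: g = 0.737, ΔT = 6.2/(1−0.737) = 23.5741 °C.
With doubled ice-albedo: g' = 0.919, ΔT' = 6.2/(1−0.919) = 76.5432 °C.
Change = 76.5432 − 23.5741 = 52.97 °C.

52.97 °C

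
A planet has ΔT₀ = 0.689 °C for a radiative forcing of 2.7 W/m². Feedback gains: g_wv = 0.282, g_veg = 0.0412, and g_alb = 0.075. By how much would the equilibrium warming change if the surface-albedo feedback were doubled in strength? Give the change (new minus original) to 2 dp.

Original: g = 0.3982, ΔT = 0.689/(1−0.3982) = 1.1449 °C.
With doubled surface-albedo: g' = 0.4732, ΔT' = 0.689/(1−0.4732) = 1.3079 °C.
Change = 1.3079 − 1.1449 = 0.16 °C.

0.16 °C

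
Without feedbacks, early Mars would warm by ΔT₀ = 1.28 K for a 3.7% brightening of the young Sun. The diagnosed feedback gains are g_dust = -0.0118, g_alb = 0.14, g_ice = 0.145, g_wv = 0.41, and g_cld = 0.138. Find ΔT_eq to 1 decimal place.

7.2 K

Total gain g = -0.0118 + 0.14 + 0.145 + 0.41 + 0.138 = 0.8212.
Amplification A = 1/(1 − 0.8212) = 5.593.
ΔT = 1.28 × 5.593 = 7.2 K.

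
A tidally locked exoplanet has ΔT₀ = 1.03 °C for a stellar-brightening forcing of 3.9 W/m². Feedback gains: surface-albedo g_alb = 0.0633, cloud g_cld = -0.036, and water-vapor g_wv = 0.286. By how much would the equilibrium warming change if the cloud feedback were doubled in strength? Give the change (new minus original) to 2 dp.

Original: g = 0.3133, ΔT = 1.03/(1−0.3133) = 1.4999 °C.
With doubled cloud: g' = 0.2773, ΔT' = 1.03/(1−0.2773) = 1.4252 °C.
Change = 1.4252 − 1.4999 = -0.07 °C.

-0.07 °C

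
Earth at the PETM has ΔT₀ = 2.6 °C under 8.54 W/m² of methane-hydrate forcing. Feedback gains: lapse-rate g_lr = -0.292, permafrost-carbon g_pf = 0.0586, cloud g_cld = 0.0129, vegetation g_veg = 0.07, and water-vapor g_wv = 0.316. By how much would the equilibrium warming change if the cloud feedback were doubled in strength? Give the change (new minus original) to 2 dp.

0.05 °C

Original: g = 0.1655, ΔT = 2.6/(1−0.1655) = 3.1156 °C.
With doubled cloud: g' = 0.1784, ΔT' = 2.6/(1−0.1784) = 3.1646 °C.
Change = 3.1646 − 3.1156 = 0.05 °C.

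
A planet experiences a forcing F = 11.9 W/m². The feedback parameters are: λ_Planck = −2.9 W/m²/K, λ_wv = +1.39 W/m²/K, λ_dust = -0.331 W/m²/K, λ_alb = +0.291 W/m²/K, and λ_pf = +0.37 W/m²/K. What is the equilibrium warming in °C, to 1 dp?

10.1 °C

Net feedback parameter λ = (−2.9) + (+1.39) + (-0.331) + (+0.291) + (+0.37) = -1.18 W/m²/K.
ΔT = −F/λ = −11.9/(-1.18) = 10.1 °C.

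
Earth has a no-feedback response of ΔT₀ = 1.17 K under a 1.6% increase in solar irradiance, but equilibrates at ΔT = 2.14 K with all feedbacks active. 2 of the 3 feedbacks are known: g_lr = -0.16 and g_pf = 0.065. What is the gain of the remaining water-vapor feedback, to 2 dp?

Amplification A = ΔT/ΔT₀ = 2.14/1.17 = 1.829.
Total gain g = 1 − 1/A = 1 − 1/1.829 = 0.4533.
Known gains sum to -0.16 + 0.065 = -0.095.
g_wv = 0.4533 + 0.095 = 0.55.

0.55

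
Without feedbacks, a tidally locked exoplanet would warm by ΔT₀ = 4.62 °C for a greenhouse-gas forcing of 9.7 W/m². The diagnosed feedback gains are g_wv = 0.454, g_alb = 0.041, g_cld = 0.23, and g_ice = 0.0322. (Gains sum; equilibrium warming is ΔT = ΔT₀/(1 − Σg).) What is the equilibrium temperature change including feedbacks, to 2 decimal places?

Total gain g = 0.454 + 0.041 + 0.23 + 0.0322 = 0.7572.
Amplification A = 1/(1 − 0.7572) = 4.119.
ΔT = 4.62 × 4.119 = 19.03 °C.

19.03 °C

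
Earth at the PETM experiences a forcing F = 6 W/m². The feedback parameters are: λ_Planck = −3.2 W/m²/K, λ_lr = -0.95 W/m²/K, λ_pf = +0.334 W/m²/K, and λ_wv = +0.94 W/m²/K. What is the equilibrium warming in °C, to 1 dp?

Net feedback parameter λ = (−3.2) + (-0.95) + (+0.334) + (+0.94) = -2.876 W/m²/K.
ΔT = −F/λ = −6/(-2.876) = 2.1 °C.

2.1 °C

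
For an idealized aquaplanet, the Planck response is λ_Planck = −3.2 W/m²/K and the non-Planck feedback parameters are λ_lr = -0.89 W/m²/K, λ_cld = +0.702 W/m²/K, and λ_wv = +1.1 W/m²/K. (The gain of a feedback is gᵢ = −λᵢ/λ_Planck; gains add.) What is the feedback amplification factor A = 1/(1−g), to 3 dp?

1.399

Convert to gains: g_lr = -0.89/3.2 = -0.2781; g_cld = 0.702/3.2 = 0.2194; g_wv = 1.1/3.2 = 0.3438.
Total gain g = 0.2851.
A = 1/(1 − 0.2851) = 1.399.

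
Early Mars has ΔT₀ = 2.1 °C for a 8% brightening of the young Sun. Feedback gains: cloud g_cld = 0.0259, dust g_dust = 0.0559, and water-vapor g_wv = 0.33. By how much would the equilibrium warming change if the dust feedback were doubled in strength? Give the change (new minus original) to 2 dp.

0.37 °C

Original: g = 0.4118, ΔT = 2.1/(1−0.4118) = 3.5702 °C.
With doubled dust: g' = 0.4677, ΔT' = 2.1/(1−0.4677) = 3.9451 °C.
Change = 3.9451 − 3.5702 = 0.37 °C.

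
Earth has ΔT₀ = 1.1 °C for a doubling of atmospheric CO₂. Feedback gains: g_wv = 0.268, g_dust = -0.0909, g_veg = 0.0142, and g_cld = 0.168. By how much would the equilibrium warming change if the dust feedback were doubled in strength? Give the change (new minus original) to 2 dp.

Original: g = 0.3593, ΔT = 1.1/(1−0.3593) = 1.7169 °C.
With doubled dust: g' = 0.2684, ΔT' = 1.1/(1−0.2684) = 1.5036 °C.
Change = 1.5036 − 1.7169 = -0.21 °C.

-0.21 °C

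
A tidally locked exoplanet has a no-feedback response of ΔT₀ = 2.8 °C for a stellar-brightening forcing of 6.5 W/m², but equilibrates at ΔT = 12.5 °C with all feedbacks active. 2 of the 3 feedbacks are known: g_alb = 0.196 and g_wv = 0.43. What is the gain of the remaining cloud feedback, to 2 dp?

Amplification A = ΔT/ΔT₀ = 12.5/2.8 = 4.464.
Total gain g = 1 − 1/A = 1 − 1/4.464 = 0.776.
Known gains sum to 0.196 + 0.43 = 0.626.
g_cld = 0.776 − 0.626 = 0.15.

0.15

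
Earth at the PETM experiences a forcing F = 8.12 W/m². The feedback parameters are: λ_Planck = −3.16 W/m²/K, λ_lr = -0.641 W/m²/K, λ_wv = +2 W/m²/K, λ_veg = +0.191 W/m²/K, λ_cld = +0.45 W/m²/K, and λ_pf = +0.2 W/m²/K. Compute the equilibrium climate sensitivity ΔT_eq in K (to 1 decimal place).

8.5 K

Net feedback parameter λ = (−3.16) + (-0.641) + (+2) + (+0.191) + (+0.45) + (+0.2) = -0.96 W/m²/K.
ΔT = −F/λ = −8.12/(-0.96) = 8.5 K.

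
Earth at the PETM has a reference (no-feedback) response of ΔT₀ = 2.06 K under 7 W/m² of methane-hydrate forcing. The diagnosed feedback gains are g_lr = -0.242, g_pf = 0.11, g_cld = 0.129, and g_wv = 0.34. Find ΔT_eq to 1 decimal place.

3.1 K

Total gain g = -0.242 + 0.11 + 0.129 + 0.34 = 0.337.
Amplification A = 1/(1 − 0.337) = 1.508.
ΔT = 2.06 × 1.508 = 3.1 K.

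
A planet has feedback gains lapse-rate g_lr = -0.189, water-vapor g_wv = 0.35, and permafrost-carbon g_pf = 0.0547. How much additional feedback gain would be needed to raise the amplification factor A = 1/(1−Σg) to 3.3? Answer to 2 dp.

0.48

Current total gain = 0.2157.
Target gain for A = 3.3: g* = 1 − 1/3.3 = 0.697.
Additional gain needed = 0.697 − 0.2157 = 0.48.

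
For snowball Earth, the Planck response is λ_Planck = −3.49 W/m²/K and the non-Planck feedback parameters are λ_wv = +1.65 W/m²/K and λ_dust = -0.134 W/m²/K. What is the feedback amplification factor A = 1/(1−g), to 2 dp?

Convert to gains: g_wv = 1.65/3.49 = 0.4728; g_dust = -0.134/3.49 = -0.0384.
Total gain g = 0.4344.
A = 1/(1 − 0.4344) = 1.77.

1.77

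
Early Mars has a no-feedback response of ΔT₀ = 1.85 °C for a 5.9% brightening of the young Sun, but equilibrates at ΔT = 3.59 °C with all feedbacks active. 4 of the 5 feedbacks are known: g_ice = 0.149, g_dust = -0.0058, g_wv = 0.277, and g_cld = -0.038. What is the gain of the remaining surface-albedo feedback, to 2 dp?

Amplification A = ΔT/ΔT₀ = 3.59/1.85 = 1.941.
Total gain g = 1 − 1/A = 1 − 1/1.941 = 0.4848.
Known gains sum to 0.149 − 0.0058 + 0.277 − 0.038 = 0.3822.
g_alb = 0.4848 − 0.3822 = 0.10.

0.10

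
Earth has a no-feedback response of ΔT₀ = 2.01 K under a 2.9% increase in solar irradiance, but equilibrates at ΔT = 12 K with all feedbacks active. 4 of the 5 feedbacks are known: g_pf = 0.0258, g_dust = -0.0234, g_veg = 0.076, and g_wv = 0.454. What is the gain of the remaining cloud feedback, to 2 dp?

0.30

Amplification A = ΔT/ΔT₀ = 12/2.01 = 5.97.
Total gain g = 1 − 1/A = 1 − 1/5.97 = 0.8325.
Known gains sum to 0.0258 − 0.0234 + 0.076 + 0.454 = 0.5324.
g_cld = 0.8325 − 0.5324 = 0.30.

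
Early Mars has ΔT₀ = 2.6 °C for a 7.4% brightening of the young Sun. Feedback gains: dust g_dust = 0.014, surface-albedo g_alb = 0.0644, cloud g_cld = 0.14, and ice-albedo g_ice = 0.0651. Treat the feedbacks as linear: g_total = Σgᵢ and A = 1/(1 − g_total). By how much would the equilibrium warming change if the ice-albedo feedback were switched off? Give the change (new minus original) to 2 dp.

Original: g = 0.2835, ΔT = 2.6/(1−0.2835) = 3.6288 °C.
Without ice-albedo: g' = 0.2184, ΔT' = 2.6/(1−0.2184) = 3.3265 °C.
Change = 3.3265 − 3.6288 = -0.30 °C.

-0.30 °C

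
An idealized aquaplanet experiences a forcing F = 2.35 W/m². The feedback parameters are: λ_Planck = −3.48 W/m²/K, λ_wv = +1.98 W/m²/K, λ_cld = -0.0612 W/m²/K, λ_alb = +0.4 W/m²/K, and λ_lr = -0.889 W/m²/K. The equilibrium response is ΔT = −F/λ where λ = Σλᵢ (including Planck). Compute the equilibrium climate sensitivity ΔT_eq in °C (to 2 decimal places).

1.15 °C

Net feedback parameter λ = (−3.48) + (+1.98) + (-0.0612) + (+0.4) + (-0.889) = -2.0502 W/m²/K.
ΔT = −F/λ = −2.35/(-2.0502) = 1.15 °C.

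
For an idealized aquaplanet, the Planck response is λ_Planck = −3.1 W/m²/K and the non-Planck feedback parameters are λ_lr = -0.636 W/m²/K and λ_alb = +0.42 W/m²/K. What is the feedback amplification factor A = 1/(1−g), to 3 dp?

Convert to gains: g_lr = -0.636/3.1 = -0.2052; g_alb = 0.42/3.1 = 0.1355.
Total gain g = -0.0697.
A = 1/(1 + 0.0697) = 0.935.

0.935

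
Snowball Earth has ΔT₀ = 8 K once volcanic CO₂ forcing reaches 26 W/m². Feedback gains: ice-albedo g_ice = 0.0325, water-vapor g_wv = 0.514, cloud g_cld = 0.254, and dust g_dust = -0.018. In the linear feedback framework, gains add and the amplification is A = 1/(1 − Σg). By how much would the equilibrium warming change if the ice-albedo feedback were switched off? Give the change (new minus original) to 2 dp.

Original: g = 0.7825, ΔT = 8/(1−0.7825) = 36.7816 K.
Without ice-albedo: g' = 0.75, ΔT' = 8/(1−0.75) = 32.0000 K.
Change = 32.0000 − 36.7816 = -4.78 K.

-4.78 K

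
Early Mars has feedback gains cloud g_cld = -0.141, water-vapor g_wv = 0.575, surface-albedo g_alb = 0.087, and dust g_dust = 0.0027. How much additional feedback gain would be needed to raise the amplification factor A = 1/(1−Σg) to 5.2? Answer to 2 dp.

Current total gain = 0.5237.
Target gain for A = 5.2: g* = 1 − 1/5.2 = 0.8077.
Additional gain needed = 0.8077 − 0.5237 = 0.28.

0.28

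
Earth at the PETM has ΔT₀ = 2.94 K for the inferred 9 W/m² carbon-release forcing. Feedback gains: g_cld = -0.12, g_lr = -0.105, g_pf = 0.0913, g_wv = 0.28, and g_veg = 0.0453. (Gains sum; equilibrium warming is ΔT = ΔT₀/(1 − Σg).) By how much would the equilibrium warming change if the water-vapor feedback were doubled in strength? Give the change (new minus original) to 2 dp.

Original: g = 0.1916, ΔT = 2.94/(1−0.1916) = 3.6368 K.
With doubled water-vapor: g' = 0.4716, ΔT' = 2.94/(1−0.4716) = 5.5640 K.
Change = 5.5640 − 3.6368 = 1.93 K.

1.93 K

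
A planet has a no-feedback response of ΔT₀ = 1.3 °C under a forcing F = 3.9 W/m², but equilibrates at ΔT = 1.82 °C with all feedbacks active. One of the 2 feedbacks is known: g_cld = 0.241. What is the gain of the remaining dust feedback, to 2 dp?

Amplification A = ΔT/ΔT₀ = 1.82/1.3 = 1.4.
Total gain g = 1 − 1/A = 1 − 1/1.4 = 0.2857.
The known gain is 0.241.
g_dust = 0.2857 − 0.241 = 0.04.

0.04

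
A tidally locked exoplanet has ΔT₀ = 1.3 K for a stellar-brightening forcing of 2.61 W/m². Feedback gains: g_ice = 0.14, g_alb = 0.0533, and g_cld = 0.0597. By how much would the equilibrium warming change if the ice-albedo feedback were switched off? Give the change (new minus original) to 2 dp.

-0.27 K

Original: g = 0.253, ΔT = 1.3/(1−0.253) = 1.7403 K.
Without ice-albedo: g' = 0.113, ΔT' = 1.3/(1−0.113) = 1.4656 K.
Change = 1.4656 − 1.7403 = -0.27 K.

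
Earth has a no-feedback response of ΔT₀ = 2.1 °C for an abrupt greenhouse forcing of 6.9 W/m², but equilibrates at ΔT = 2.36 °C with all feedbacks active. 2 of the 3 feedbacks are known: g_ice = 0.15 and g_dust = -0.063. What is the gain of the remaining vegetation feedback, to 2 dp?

Amplification A = ΔT/ΔT₀ = 2.36/2.1 = 1.124.
Total gain g = 1 − 1/A = 1 − 1/1.124 = 0.1103.
Known gains sum to 0.15 − 0.063 = 0.087.
g_veg = 0.1103 − 0.087 = 0.02.

0.02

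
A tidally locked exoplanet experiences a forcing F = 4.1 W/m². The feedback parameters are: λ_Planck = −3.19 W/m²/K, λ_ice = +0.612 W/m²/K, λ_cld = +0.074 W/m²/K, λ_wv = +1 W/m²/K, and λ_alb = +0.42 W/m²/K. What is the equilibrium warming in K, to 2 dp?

3.78 K

Net feedback parameter λ = (−3.19) + (+0.612) + (+0.074) + (+1) + (+0.42) = -1.084 W/m²/K.
ΔT = −F/λ = −4.1/(-1.084) = 3.78 K.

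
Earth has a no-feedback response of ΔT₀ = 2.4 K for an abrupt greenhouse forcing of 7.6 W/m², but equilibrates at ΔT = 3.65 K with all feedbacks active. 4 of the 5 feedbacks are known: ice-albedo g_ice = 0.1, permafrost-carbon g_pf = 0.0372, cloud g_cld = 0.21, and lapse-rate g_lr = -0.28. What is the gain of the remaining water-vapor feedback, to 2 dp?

Amplification A = ΔT/ΔT₀ = 3.65/2.4 = 1.521.
Total gain g = 1 − 1/A = 1 − 1/1.521 = 0.3425.
Known gains sum to 0.1 + 0.0372 + 0.21 − 0.28 = 0.0672.
g_wv = 0.3425 − 0.0672 = 0.28.

0.28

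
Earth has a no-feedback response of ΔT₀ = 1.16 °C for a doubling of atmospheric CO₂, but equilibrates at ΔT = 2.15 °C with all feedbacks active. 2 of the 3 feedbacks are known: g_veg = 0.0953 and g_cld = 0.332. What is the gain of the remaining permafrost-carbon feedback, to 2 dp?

0.03

Amplification A = ΔT/ΔT₀ = 2.15/1.16 = 1.853.
Total gain g = 1 − 1/A = 1 − 1/1.853 = 0.4603.
Known gains sum to 0.0953 + 0.332 = 0.4273.
g_pf = 0.4603 − 0.4273 = 0.03.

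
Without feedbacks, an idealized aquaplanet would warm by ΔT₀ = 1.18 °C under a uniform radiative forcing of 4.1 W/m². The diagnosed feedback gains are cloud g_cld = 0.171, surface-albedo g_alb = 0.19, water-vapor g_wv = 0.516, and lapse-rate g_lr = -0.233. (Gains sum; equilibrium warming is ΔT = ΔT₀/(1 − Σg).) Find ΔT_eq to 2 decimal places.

3.31 °C

Total gain g = 0.171 + 0.19 + 0.516 − 0.233 = 0.644.
Amplification A = 1/(1 − 0.644) = 2.809.
ΔT = 1.18 × 2.809 = 3.31 °C.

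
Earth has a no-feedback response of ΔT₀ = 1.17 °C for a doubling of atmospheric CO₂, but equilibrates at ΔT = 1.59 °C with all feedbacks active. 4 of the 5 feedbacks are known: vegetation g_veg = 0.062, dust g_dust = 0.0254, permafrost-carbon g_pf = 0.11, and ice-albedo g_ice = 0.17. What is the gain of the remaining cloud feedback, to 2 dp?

Amplification A = ΔT/ΔT₀ = 1.59/1.17 = 1.359.
Total gain g = 1 − 1/A = 1 − 1/1.359 = 0.2642.
Known gains sum to 0.062 + 0.0254 + 0.11 + 0.17 = 0.3674.
g_cld = 0.2642 − 0.3674 = -0.10.

-0.10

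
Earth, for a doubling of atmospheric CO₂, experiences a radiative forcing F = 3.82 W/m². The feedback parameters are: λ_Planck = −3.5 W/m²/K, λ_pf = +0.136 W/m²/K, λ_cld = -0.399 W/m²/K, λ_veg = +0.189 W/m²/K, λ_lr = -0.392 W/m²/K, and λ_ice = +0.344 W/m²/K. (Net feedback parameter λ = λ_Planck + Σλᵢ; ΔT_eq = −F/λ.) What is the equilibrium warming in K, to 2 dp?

Net feedback parameter λ = (−3.5) + (+0.136) + (-0.399) + (+0.189) + (-0.392) + (+0.344) = -3.622 W/m²/K.
ΔT = −F/λ = −3.82/(-3.622) = 1.05 K.

1.05 K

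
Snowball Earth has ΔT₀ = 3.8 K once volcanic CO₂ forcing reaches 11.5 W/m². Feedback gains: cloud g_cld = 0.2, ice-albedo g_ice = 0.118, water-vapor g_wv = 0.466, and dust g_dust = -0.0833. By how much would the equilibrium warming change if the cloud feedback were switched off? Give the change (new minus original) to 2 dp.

Original: g = 0.7007, ΔT = 3.8/(1−0.7007) = 12.6963 K.
Without cloud: g' = 0.5007, ΔT' = 3.8/(1−0.5007) = 7.6107 K.
Change = 7.6107 − 12.6963 = -5.09 K.

-5.09 K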